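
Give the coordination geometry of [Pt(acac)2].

square planar

Each acetylacetonate is −1; balancing the 0 overall charge requires Pt(II).
Pt sits in group 10, so the d-electron count is 10 − 2 = 8.
Counting donor atoms: 2×acetylacetonate (bidentate) → 4 donors. Coordination number = 4.
A 5d d⁸ ion has a large crystal-field splitting; square planar leaves the high-energy d_{x²−y²} orbital empty and maximises CFSE.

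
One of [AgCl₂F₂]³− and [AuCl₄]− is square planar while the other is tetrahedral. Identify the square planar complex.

For [AgCl₂F₂]³−: Each chloride is −1; each fluoride is −1; balancing the −3 overall charge requires Ag(I). Group 11 minus oxidation state 1 gives a d¹⁰ configuration. A d¹⁰ ion has no crystal-field stabilisation preference between square planar and tetrahedral, so four ligands adopt the sterically favoured tetrahedral geometry. → tetrahedral.
For [AuCl₄]−: Summing ligand charges against the −1 overall charge gives an oxidation state of +3 for gold. Group 11 minus oxidation state 3 gives a d⁸ configuration. A 5d d⁸ ion has a large crystal-field splitting; square planar leaves the high-energy d_{x²−y²} orbital empty and maximises CFSE. → square planar.

[AuCl₄]−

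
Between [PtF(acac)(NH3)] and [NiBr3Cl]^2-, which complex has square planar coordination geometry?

[PtF(acac)(NH3)]

For [PtF(acac)(NH3)]: Each fluoride is −1; each acetylacetonate is −1; ammonia is neutral; balancing the 0 overall charge requires Pt(II). Pt sits in group 10, so the d-electron count is 10 − 2 = 8. A 5d d⁸ ion has a large crystal-field splitting; square planar leaves the high-energy d_{x²−y²} orbital empty and maximises CFSE. → square planar.
For [NiBr3Cl]^2-: Ligand charges: each bromide is −1; each chloride is −1. With an overall charge of −2 the nickel centre must be in the +2 oxidation state. Group 10 minus oxidation state 2 gives a d⁸ configuration. Bromide and chloride are weak-field ligands. With weak-field ligands the CFSE gain from square planar is small, so a 3d d⁸ ion takes the sterically preferred tetrahedral geometry. → tetrahedral.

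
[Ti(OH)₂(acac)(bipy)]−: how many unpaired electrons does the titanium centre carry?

2 unpaired electrons

Summing ligand charges against the −1 overall charge gives an oxidation state of +2 for titanium.
Ti sits in group 4, so the d-electron count is 4 − 2 = 2.
Counting donor atoms: 2×hydroxide (monodentate) → 2 donors; 1×acetylacetonate (bidentate) → 2 donors; 1×2,2′-bipyridine (bidentate) → 2 donors. Coordination number = 6.
In an octahedral field the d² configuration is t₂g²e_g⁰ (only one arrangement possible), giving 2 unpaired electrons.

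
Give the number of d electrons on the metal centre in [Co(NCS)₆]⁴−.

Ligand charges: each isothiocyanate is −1. With an overall charge of −4 the cobalt centre must be in the +2 oxidation state.
Group 9 minus oxidation state 2 gives a d⁷ configuration.

d7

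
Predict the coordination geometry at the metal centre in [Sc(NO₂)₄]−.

Each nitro (N-bound nitrite) is −1; balancing the −1 overall charge requires Sc(III).
Group 3 minus oxidation state 3 gives a d⁰ configuration.
With 4 monodentate ligands the coordination number is 4.
A d⁰ ion has no crystal-field stabilisation preference between square planar and tetrahedral, so four ligands adopt the sterically favoured tetrahedral geometry.

tetrahedral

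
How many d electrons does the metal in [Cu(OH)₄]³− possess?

d¹⁰

Each hydroxide is −1; balancing the −3 overall charge requires Cu(I).
Copper is a group-11 element; Cu(I) is therefore d¹⁰.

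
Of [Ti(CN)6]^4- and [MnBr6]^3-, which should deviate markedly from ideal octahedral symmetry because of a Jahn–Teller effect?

[Ti(CN)6]^4-: Ligand charges: each cyanide is −1. With an overall charge of −4 the titanium centre must be in the +2 oxidation state. Ti sits in group 4, so the d-electron count is 4 − 2 = 2. The d² configuration leaves the e_g set evenly filled (or empty) — no strong Jahn–Teller driving force.
[MnBr6]^3-: Summing ligand charges against the −3 overall charge gives an oxidation state of +3 for manganese. Mn sits in group 7, so the d-electron count is 7 − 3 = 4. Bromide is a weak-field ligand for a first-row metal, so the complex is high-spin. The t₂g³e_g¹ (high-spin) configuration has an unevenly filled e_g set; the Jahn–Teller theorem predicts a tetragonal distortion (typically axial elongation) to lift the degeneracy.

[MnBr6]^3-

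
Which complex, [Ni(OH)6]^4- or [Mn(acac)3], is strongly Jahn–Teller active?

[Mn(acac)3]

[Ni(OH)6]^4-: Each hydroxide is −1; balancing the −4 overall charge requires Ni(II). Nickel is a group-10 element; Ni(II) is therefore d⁸. The d⁸ configuration leaves the e_g set evenly filled (or empty) — no strong Jahn–Teller driving force.
[Mn(acac)3]: Ligand charges: each acetylacetonate is −1. With an overall charge of 0 the manganese centre must be in the +3 oxidation state. Mn sits in group 7, so the d-electron count is 7 − 3 = 4. Acetylacetonate is a weak-field ligand for a first-row metal, so the complex is high-spin. The t₂g³e_g¹ (high-spin) configuration has an unevenly filled e_g set; the Jahn–Teller theorem predicts a tetragonal distortion (typically axial elongation) to lift the degeneracy.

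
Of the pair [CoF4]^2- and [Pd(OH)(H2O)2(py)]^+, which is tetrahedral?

For [CoF4]^2-: Summing ligand charges against the −2 overall charge gives an oxidation state of +2 for cobalt. Group 9 minus oxidation state 2 gives a d⁷ configuration. For a high-spin 3d d⁷ ion with weak-field ligands the small Δₜ gives little square-planar CFSE advantage, so four ligands adopt the sterically favoured tetrahedral geometry. → tetrahedral.
For [Pd(OH)(H2O)2(py)]^+: Summing ligand charges against the +1 overall charge gives an oxidation state of +2 for palladium. Palladium is a group-10 element; Pd(II) is therefore d⁸. A 4d d⁸ ion has a large crystal-field splitting; square planar leaves the high-energy d_{x²−y²} orbital empty and maximises CFSE. → square planar.

[CoF4]^2-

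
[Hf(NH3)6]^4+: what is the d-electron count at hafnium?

d0

Summing ligand charges against the +4 overall charge gives an oxidation state of +4 for hafnium.
Hafnium is a group-4 element; Hf(IV) is therefore d⁰.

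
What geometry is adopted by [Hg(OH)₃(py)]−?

Ligand charges: each hydroxide is −1; pyridine is neutral. With an overall charge of −1 the mercury centre must be in the +2 oxidation state.
Mercury is a group-12 element; Hg(II) is therefore d¹⁰.
Coordination number: 4.
A d¹⁰ ion has no crystal-field stabilisation preference between square planar and tetrahedral, so four ligands adopt the sterically favoured tetrahedral geometry.

tetrahedral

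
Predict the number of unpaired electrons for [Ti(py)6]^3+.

Summing ligand charges against the +3 overall charge gives an oxidation state of +3 for titanium.
Titanium is a group-4 element; Ti(III) is therefore d¹.
In an octahedral field the d¹ configuration is t₂g¹e_g⁰ (only one arrangement possible), giving 1 unpaired electron.

1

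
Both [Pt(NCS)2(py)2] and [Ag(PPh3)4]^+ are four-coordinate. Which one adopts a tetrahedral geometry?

For [Pt(NCS)2(py)2]: Each isothiocyanate is −1; pyridine is neutral; balancing the 0 overall charge requires Pt(II). Platinum is a group-10 element; Pt(II) is therefore d⁸. A 5d d⁸ ion has a large crystal-field splitting; square planar leaves the high-energy d_{x²−y²} orbital empty and maximises CFSE. → square planar.
For [Ag(PPh3)4]^+: Triphenylphosphine is neutral; balancing the +1 overall charge requires Ag(I). Silver is a group-11 element; Ag(I) is therefore d¹⁰. A d¹⁰ ion has no crystal-field stabilisation preference between square planar and tetrahedral, so four ligands adopt the sterically favoured tetrahedral geometry. → tetrahedral.

[Ag(PPh3)4]^+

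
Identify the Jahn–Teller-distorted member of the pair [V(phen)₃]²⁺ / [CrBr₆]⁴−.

[V(phen)₃]²⁺: 1,10-phenanthroline is neutral; balancing the +2 overall charge requires V(II). Group 5 minus oxidation state 2 gives a d³ configuration. The d³ configuration leaves the e_g set evenly filled (or empty) — no strong Jahn–Teller driving force.
[CrBr₆]⁴−: Summing ligand charges against the −4 overall charge gives an oxidation state of +2 for chromium. Chromium is a group-6 element; Cr(II) is therefore d⁴. Bromide is a weak-field ligand for a first-row metal, so the complex is high-spin. The t₂g³e_g¹ (high-spin) configuration has an unevenly filled e_g set; the Jahn–Teller theorem predicts a tetragonal distortion (typically axial elongation) to lift the degeneracy.

[CrBr₆]⁴−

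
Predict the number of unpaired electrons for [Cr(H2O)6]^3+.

Ligand charges: water is neutral. With an overall charge of +3 the chromium centre must be in the +3 oxidation state.
Chromium is a group-6 element; Cr(III) is therefore d³.
In an octahedral field the d³ configuration is t₂g³e_g⁰ (only one arrangement possible), giving 3 unpaired electrons.

3 unpaired electrons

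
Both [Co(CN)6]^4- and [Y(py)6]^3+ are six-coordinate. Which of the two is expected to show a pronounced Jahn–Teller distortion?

[Co(CN)6]^4-: Summing ligand charges against the −4 overall charge gives an oxidation state of +2 for cobalt. Group 9 minus oxidation state 2 gives a d⁷ configuration. Cyanide is a strong-field ligand (high in the spectrochemical series) for a first-row metal, so the complex is low-spin. The t₂g⁶e_g¹ (low-spin) configuration has an unevenly filled e_g set; the Jahn–Teller theorem predicts a tetragonal distortion (typically axial elongation) to lift the degeneracy.
[Y(py)6]^3+: Ligand charges: pyridine is neutral. With an overall charge of +3 the yttrium centre must be in the +3 oxidation state. Y sits in group 3, so the d-electron count is 3 − 3 = 0. The d⁰ configuration leaves the e_g set evenly filled (or empty) — no strong Jahn–Teller driving force.

[Co(CN)6]^4-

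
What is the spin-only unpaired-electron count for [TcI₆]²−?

3

Ligand charges: each iodide is −1. With an overall charge of −2 the technetium centre must be in the +4 oxidation state.
Group 7 minus oxidation state 4 gives a d³ configuration.
In an octahedral field the d³ configuration is t₂g³e_g⁰ (only one arrangement possible), giving 3 unpaired electrons.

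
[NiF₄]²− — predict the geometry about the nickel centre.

Summing ligand charges against the −2 overall charge gives an oxidation state of +2 for nickel.
Nickel is a group-10 element; Ni(II) is therefore d⁸.
Coordination number: 4.
Fluoride is a weak-field ligand.
With weak-field ligands the CFSE gain from square planar is small, so a 3d d⁸ ion takes the sterically preferred tetrahedral geometry.

tetrahedral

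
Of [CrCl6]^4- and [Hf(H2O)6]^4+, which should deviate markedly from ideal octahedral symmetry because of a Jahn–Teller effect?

[CrCl6]^4-

[CrCl6]^4-: Summing ligand charges against the −4 overall charge gives an oxidation state of +2 for chromium. Cr sits in group 6, so the d-electron count is 6 − 2 = 4. Chloride is a weak-field ligand for a first-row metal, so the complex is high-spin. The t₂g³e_g¹ (high-spin) configuration has an unevenly filled e_g set; the Jahn–Teller theorem predicts a tetragonal distortion (typically axial elongation) to lift the degeneracy.
[Hf(H2O)6]^4+: Summing ligand charges against the +4 overall charge gives an oxidation state of +4 for hafnium. Group 4 minus oxidation state 4 gives a d⁰ configuration. The d⁰ configuration leaves the e_g set evenly filled (or empty) — no strong Jahn–Teller driving force.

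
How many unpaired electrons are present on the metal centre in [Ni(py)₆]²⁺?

2

Ligand charges: pyridine is neutral. With an overall charge of +2 the nickel centre must be in the +2 oxidation state.
Group 10 minus oxidation state 2 gives a d⁸ configuration.
In an octahedral field the d⁸ configuration is t₂g⁶e_g² (only one arrangement possible), giving 2 unpaired electrons.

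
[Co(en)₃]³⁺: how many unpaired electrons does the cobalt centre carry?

0 unpaired electrons

Ethylenediamine is neutral; balancing the +3 overall charge requires Co(III).
Co sits in group 9, so the d-electron count is 9 − 3 = 6.
Counting donor atoms: 3×ethylenediamine (bidentate) → 6 donors. Coordination number = 6.
The spin state decides the count: Co(III) has an exceptionally large octahedral splitting and is low-spin with essentially every ligand except fluoride.
An octahedral low-spin d⁶ ion is t₂g⁶e_g⁰, giving 0 unpaired electrons.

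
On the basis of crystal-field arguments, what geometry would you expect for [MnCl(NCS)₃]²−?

Ligand charges: each chloride is −1; each isothiocyanate is −1. With an overall charge of −2 the manganese centre must be in the +2 oxidation state.
Group 7 minus oxidation state 2 gives a d⁵ configuration.
With 4 monodentate ligands the coordination number is 4.
Chloride and isothiocyanate are weak-field ligands.
A high-spin d⁵ ion has zero CFSE in either geometry, so four ligands adopt the sterically favoured tetrahedral geometry.

tetrahedral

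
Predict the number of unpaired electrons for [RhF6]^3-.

0 unpaired electrons

Each fluoride is −1; balancing the −3 overall charge requires Rh(III).
Rhodium is a group-9 element; Rh(III) is therefore d⁶.
The spin state decides the count: a 4d ion has a large Δₒ and is invariably low-spin.
An octahedral low-spin d⁶ ion is t₂g⁶e_g⁰, giving 0 unpaired electrons.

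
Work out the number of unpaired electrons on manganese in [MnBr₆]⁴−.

5

Ligand charges: each bromide is −1. With an overall charge of −4 the manganese centre must be in the +2 oxidation state.
Manganese is a group-7 element; Mn(II) is therefore d⁵.
The spin state decides the count: Bromide is a weak-field ligand for a first-row metal, so the complex is high-spin.
An octahedral high-spin d⁵ ion is t₂g³e_g², giving 5 unpaired electrons.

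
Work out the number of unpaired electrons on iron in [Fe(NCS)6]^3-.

Summing ligand charges against the −3 overall charge gives an oxidation state of +3 for iron.
Group 8 minus oxidation state 3 gives a d⁵ configuration.
The spin state decides the count: Isothiocyanate is a weak-field ligand for a first-row metal, so the complex is high-spin.
An octahedral high-spin d⁵ ion is t₂g³e_g², giving 5 unpaired electrons.

5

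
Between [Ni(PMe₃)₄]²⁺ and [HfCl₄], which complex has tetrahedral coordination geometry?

For [Ni(PMe₃)₄]²⁺: Trimethylphosphine is neutral; balancing the +2 overall charge requires Ni(II). Nickel is a group-10 element; Ni(II) is therefore d⁸. Trimethylphosphine is a strong-field ligand (high in the spectrochemical series). A 3d d⁸ ion with strong-field ligands gains enough CFSE to favour square planar over tetrahedral. → square planar.
For [HfCl₄]: Summing ligand charges against the 0 overall charge gives an oxidation state of +4 for hafnium. Group 4 minus oxidation state 4 gives a d⁰ configuration. A d⁰ ion has no crystal-field stabilisation preference between square planar and tetrahedral, so four ligands adopt the sterically favoured tetrahedral geometry. → tetrahedral.

[HfCl₄]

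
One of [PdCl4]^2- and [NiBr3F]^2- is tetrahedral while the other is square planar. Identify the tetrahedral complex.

For [PdCl4]^2-: Summing ligand charges against the −2 overall charge gives an oxidation state of +2 for palladium. Group 10 minus oxidation state 2 gives a d⁸ configuration. A 4d d⁸ ion has a large crystal-field splitting; square planar leaves the high-energy d_{x²−y²} orbital empty and maximises CFSE. → square planar.
For [NiBr3F]^2-: Summing ligand charges against the −2 overall charge gives an oxidation state of +2 for nickel. Ni sits in group 10, so the d-electron count is 10 − 2 = 8. Bromide and fluoride are weak-field ligands. With weak-field ligands the CFSE gain from square planar is small, so a 3d d⁸ ion takes the sterically preferred tetrahedral geometry. → tetrahedral.

[NiBr3F]^2-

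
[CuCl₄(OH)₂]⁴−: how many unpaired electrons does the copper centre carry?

Ligand charges: each chloride is −1; each hydroxide is −1. With an overall charge of −4 the copper centre must be in the +2 oxidation state.
Group 11 minus oxidation state 2 gives a d⁹ configuration.
In an octahedral field the d⁹ configuration is t₂g⁶e_g³ (only one arrangement possible), giving 1 unpaired electron.

1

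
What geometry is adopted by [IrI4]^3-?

square planar

Ligand charges: each iodide is −1. With an overall charge of −3 the iridium centre must be in the +1 oxidation state.
Ir sits in group 9, so the d-electron count is 9 − 1 = 8.
Coordination number: 4.
A 5d d⁸ ion has a large crystal-field splitting; square planar leaves the high-energy d_{x²−y²} orbital empty and maximises CFSE.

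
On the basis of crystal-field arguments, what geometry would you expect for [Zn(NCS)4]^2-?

tetrahedral

Summing ligand charges against the −2 overall charge gives an oxidation state of +2 for zinc.
Zn sits in group 12, so the d-electron count is 12 − 2 = 10.
Coordination number: 4.
A d¹⁰ ion has no crystal-field stabilisation preference between square planar and tetrahedral, so four ligands adopt the sterically favoured tetrahedral geometry.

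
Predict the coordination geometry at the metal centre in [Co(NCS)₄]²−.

tetrahedral

Summing ligand charges against the −2 overall charge gives an oxidation state of +2 for cobalt.
Group 9 minus oxidation state 2 gives a d⁷ configuration.
With 4 monodentate ligands the coordination number is 4.
Isothiocyanate is a weak-field ligand.
For a high-spin 3d d⁷ ion with weak-field ligands the small Δₜ gives little square-planar CFSE advantage, so four ligands adopt the sterically favoured tetrahedral geometry.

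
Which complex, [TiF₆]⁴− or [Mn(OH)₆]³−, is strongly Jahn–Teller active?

[TiF₆]⁴−: Ligand charges: each fluoride is −1. With an overall charge of −4 the titanium centre must be in the +2 oxidation state. Titanium is a group-4 element; Ti(II) is therefore d². The d² configuration leaves the e_g set evenly filled (or empty) — no strong Jahn–Teller driving force.
[Mn(OH)₆]³−: Ligand charges: each hydroxide is −1. With an overall charge of −3 the manganese centre must be in the +3 oxidation state. Mn sits in group 7, so the d-electron count is 7 − 3 = 4. Hydroxide is a weak-field ligand for a first-row metal, so the complex is high-spin. The t₂g³e_g¹ (high-spin) configuration has an unevenly filled e_g set; the Jahn–Teller theorem predicts a tetragonal distortion (typically axial elongation) to lift the degeneracy.

[Mn(OH)₆]³−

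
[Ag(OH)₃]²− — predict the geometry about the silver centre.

Summing ligand charges against the −2 overall charge gives an oxidation state of +1 for silver.
Group 11 minus oxidation state 1 gives a d¹⁰ configuration.
With 3 monodentate ligands the coordination number is 3.
Three ligands around a d¹⁰ centre minimise repulsion in a trigonal-planar arrangement.

trigonal planar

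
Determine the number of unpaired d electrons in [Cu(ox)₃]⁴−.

Each oxalate is −2; balancing the −4 overall charge requires Cu(II).
Copper is a group-11 element; Cu(II) is therefore d⁹.
Counting donor atoms: 3×oxalate (bidentate) → 6 donors. Coordination number = 6.
In an octahedral field the d⁹ configuration is t₂g⁶e_g³ (only one arrangement possible), giving 1 unpaired electron.

1 unpaired electron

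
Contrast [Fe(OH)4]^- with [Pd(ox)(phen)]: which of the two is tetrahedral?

For [Fe(OH)4]^-: Ligand charges: each hydroxide is −1. With an overall charge of −1 the iron centre must be in the +3 oxidation state. Group 8 minus oxidation state 3 gives a d⁵ configuration. A high-spin d⁵ ion has zero CFSE in either geometry, so four ligands adopt the sterically favoured tetrahedral geometry. → tetrahedral.
For [Pd(ox)(phen)]: Summing ligand charges against the 0 overall charge gives an oxidation state of +2 for palladium. Group 10 minus oxidation state 2 gives a d⁸ configuration. A 4d d⁸ ion has a large crystal-field splitting; square planar leaves the high-energy d_{x²−y²} orbital empty and maximises CFSE. → square planar.

[Fe(OH)4]^-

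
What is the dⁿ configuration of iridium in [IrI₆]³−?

d⁶

Summing ligand charges against the −3 overall charge gives an oxidation state of +3 for iridium.
Group 9 minus oxidation state 3 gives a d⁶ configuration.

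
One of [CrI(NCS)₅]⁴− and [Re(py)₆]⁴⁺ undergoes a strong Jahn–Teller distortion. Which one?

[CrI(NCS)₅]⁴−: Summing ligand charges against the −4 overall charge gives an oxidation state of +2 for chromium. Group 6 minus oxidation state 2 gives a d⁴ configuration. Iodide and isothiocyanate are weak-field ligands for a first-row metal, so the complex is high-spin. The t₂g³e_g¹ (high-spin) configuration has an unevenly filled e_g set; the Jahn–Teller theorem predicts a tetragonal distortion (typically axial elongation) to lift the degeneracy.
[Re(py)₆]⁴⁺: Pyridine is neutral; balancing the +4 overall charge requires Re(IV). Rhenium is a group-7 element; Re(IV) is therefore d³. The d³ configuration leaves the e_g set evenly filled (or empty) — no strong Jahn–Teller driving force.

[CrI(NCS)₅]⁴−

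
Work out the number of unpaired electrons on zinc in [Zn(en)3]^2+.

Summing ligand charges against the +2 overall charge gives an oxidation state of +2 for zinc.
Zn sits in group 12, so the d-electron count is 12 − 2 = 10.
Counting donor atoms: 3×ethylenediamine (bidentate) → 6 donors. Coordination number = 6.
In an octahedral field the d¹⁰ configuration is t₂g⁶e_g⁴, giving 0 unpaired electrons.

0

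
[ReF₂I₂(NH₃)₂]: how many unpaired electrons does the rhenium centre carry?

Each fluoride is −1; each iodide is −1; ammonia is neutral; balancing the 0 overall charge requires Re(IV).
Rhenium is a group-7 element; Re(IV) is therefore d³.
In an octahedral field the d³ configuration is t₂g³e_g⁰ (only one arrangement possible), giving 3 unpaired electrons.

3 unpaired electrons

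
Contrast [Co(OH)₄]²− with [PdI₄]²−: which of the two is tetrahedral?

For [Co(OH)₄]²−: Summing ligand charges against the −2 overall charge gives an oxidation state of +2 for cobalt. Group 9 minus oxidation state 2 gives a d⁷ configuration. For a high-spin 3d d⁷ ion with weak-field ligands the small Δₜ gives little square-planar CFSE advantage, so four ligands adopt the sterically favoured tetrahedral geometry. → tetrahedral.
For [PdI₄]²−: Summing ligand charges against the −2 overall charge gives an oxidation state of +2 for palladium. Group 10 minus oxidation state 2 gives a d⁸ configuration. A 4d d⁸ ion has a large crystal-field splitting; square planar leaves the high-energy d_{x²−y²} orbital empty and maximises CFSE. → square planar.

[Co(OH)₄]²−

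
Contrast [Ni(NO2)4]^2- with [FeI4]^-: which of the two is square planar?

For [Ni(NO2)4]^2-: Summing ligand charges against the −2 overall charge gives an oxidation state of +2 for nickel. Ni sits in group 10, so the d-electron count is 10 − 2 = 8. Nitro (N-bound nitrite) is a strong-field ligand (high in the spectrochemical series). A 3d d⁸ ion with strong-field ligands gains enough CFSE to favour square planar over tetrahedral. → square planar.
For [FeI4]^-: Ligand charges: each iodide is −1. With an overall charge of −1 the iron centre must be in the +3 oxidation state. Group 8 minus oxidation state 3 gives a d⁵ configuration. A high-spin d⁵ ion has zero CFSE in either geometry, so four ligands adopt the sterically favoured tetrahedral geometry. → tetrahedral.

[Ni(NO2)4]^2-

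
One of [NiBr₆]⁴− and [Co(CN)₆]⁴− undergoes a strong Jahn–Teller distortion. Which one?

[NiBr₆]⁴−: Ligand charges: each bromide is −1. With an overall charge of −4 the nickel centre must be in the +2 oxidation state. Group 10 minus oxidation state 2 gives a d⁸ configuration. The d⁸ configuration leaves the e_g set evenly filled (or empty) — no strong Jahn–Teller driving force.
[Co(CN)₆]⁴−: Summing ligand charges against the −4 overall charge gives an oxidation state of +2 for cobalt. Co sits in group 9, so the d-electron count is 9 − 2 = 7. Cyanide is a strong-field ligand (high in the spectrochemical series) for a first-row metal, so the complex is low-spin. The t₂g⁶e_g¹ (low-spin) configuration has an unevenly filled e_g set; the Jahn–Teller theorem predicts a tetragonal distortion (typically axial elongation) to lift the degeneracy.

[Co(CN)₆]⁴−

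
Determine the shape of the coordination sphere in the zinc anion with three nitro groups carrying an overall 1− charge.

Each nitro (N-bound nitrite) is −1; balancing the −1 overall charge requires Zn(II).
Zn sits in group 12, so the d-electron count is 12 − 2 = 10.
With 3 monodentate ligands the coordination number is 3.
Three ligands around a d¹⁰ centre minimise repulsion in a trigonal-planar arrangement.

trigonal planar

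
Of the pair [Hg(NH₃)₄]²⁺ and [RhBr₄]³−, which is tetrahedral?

[Hg(NH₃)₄]²⁺

For [Hg(NH₃)₄]²⁺: Ligand charges: ammonia is neutral. With an overall charge of +2 the mercury centre must be in the +2 oxidation state. Mercury is a group-12 element; Hg(II) is therefore d¹⁰. A d¹⁰ ion has no crystal-field stabilisation preference between square planar and tetrahedral, so four ligands adopt the sterically favoured tetrahedral geometry. → tetrahedral.
For [RhBr₄]³−: Ligand charges: each bromide is −1. With an overall charge of −3 the rhodium centre must be in the +1 oxidation state. Rh sits in group 9, so the d-electron count is 9 − 1 = 8. A 4d d⁸ ion has a large crystal-field splitting; square planar leaves the high-energy d_{x²−y²} orbital empty and maximises CFSE. → square planar.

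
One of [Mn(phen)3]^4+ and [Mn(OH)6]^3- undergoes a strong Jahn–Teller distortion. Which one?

[Mn(phen)3]^4+: 1,10-phenanthroline is neutral; balancing the +4 overall charge requires Mn(IV). Mn sits in group 7, so the d-electron count is 7 − 4 = 3. The d³ configuration leaves the e_g set evenly filled (or empty) — no strong Jahn–Teller driving force.
[Mn(OH)6]^3-: Ligand charges: each hydroxide is −1. With an overall charge of −3 the manganese centre must be in the +3 oxidation state. Group 7 minus oxidation state 3 gives a d⁴ configuration. Hydroxide is a weak-field ligand for a first-row metal, so the complex is high-spin. The t₂g³e_g¹ (high-spin) configuration has an unevenly filled e_g set; the Jahn–Teller theorem predicts a tetragonal distortion (typically axial elongation) to lift the degeneracy.

[Mn(OH)6]^3-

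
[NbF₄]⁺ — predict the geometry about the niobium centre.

tetrahedral

Ligand charges: each fluoride is −1. With an overall charge of +1 the niobium centre must be in the +5 oxidation state.
Niobium is a group-5 element; Nb(V) is therefore d⁰.
Coordination number: 4.
A d⁰ ion has no crystal-field stabilisation preference between square planar and tetrahedral, so four ligands adopt the sterically favoured tetrahedral geometry.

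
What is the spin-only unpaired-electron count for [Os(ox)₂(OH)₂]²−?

2 unpaired electrons

Ligand charges: each oxalate is −2; each hydroxide is −1. With an overall charge of −2 the osmium centre must be in the +4 oxidation state.
Osmium is a group-8 element; Os(IV) is therefore d⁴.
Counting donor atoms: 2×oxalate (bidentate) → 4 donors; 2×hydroxide (monodentate) → 2 donors. Coordination number = 6.
The spin state decides the count: a 5d ion has a large Δₒ and is invariably low-spin.
An octahedral low-spin d⁴ ion is t₂g⁴e_g⁰, giving 2 unpaired electrons.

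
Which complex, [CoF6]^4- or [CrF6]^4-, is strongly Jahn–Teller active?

[CrF6]^4-

[CoF6]^4-: Each fluoride is −1; balancing the −4 overall charge requires Co(II). Cobalt is a group-9 element; Co(II) is therefore d⁷. Fluoride is a weak-field ligand for a first-row metal, so the complex is high-spin. The d⁷ configuration leaves the e_g set evenly filled (or empty) — no strong Jahn–Teller driving force.
[CrF6]^4-: Ligand charges: each fluoride is −1. With an overall charge of −4 the chromium centre must be in the +2 oxidation state. Chromium is a group-6 element; Cr(II) is therefore d⁴. Fluoride is a weak-field ligand for a first-row metal, so the complex is high-spin. The t₂g³e_g¹ (high-spin) configuration has an unevenly filled e_g set; the Jahn–Teller theorem predicts a tetragonal distortion (typically axial elongation) to lift the degeneracy.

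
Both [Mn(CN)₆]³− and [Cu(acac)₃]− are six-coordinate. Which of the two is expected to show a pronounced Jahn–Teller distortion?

[Cu(acac)₃]−

[Mn(CN)₆]³−: Each cyanide is −1; balancing the −3 overall charge requires Mn(III). Manganese is a group-7 element; Mn(III) is therefore d⁴. Cyanide is a strong-field ligand (high in the spectrochemical series) for a first-row metal, so the complex is low-spin. The d⁴ configuration leaves the e_g set evenly filled (or empty) — no strong Jahn–Teller driving force.
[Cu(acac)₃]−: Each acetylacetonate is −1; balancing the −1 overall charge requires Cu(II). Cu sits in group 11, so the d-electron count is 11 − 2 = 9. The t₂g⁶e_g³ configuration has an unevenly filled e_g set; the Jahn–Teller theorem predicts a tetragonal distortion (typically axial elongation) to lift the degeneracy.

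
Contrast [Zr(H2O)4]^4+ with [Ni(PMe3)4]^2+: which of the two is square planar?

[Ni(PMe3)4]^2+

For [Zr(H2O)4]^4+: Ligand charges: water is neutral. With an overall charge of +4 the zirconium centre must be in the +4 oxidation state. Zirconium is a group-4 element; Zr(IV) is therefore d⁰. A d⁰ ion has no crystal-field stabilisation preference between square planar and tetrahedral, so four ligands adopt the sterically favoured tetrahedral geometry. → tetrahedral.
For [Ni(PMe3)4]^2+: Summing ligand charges against the +2 overall charge gives an oxidation state of +2 for nickel. Nickel is a group-10 element; Ni(II) is therefore d⁸. Trimethylphosphine is a strong-field ligand (high in the spectrochemical series). A 3d d⁸ ion with strong-field ligands gains enough CFSE to favour square planar over tetrahedral. → square planar.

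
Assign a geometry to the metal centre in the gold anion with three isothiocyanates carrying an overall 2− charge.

trigonal planar

Ligand charges: each isothiocyanate is −1. With an overall charge of −2 the gold centre must be in the +1 oxidation state.
Au sits in group 11, so the d-electron count is 11 − 1 = 10.
Coordination number: 3.
Three ligands around a d¹⁰ centre minimise repulsion in a trigonal-planar arrangement.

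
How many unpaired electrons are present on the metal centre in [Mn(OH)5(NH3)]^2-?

Ligand charges: each hydroxide is −1; ammonia is neutral. With an overall charge of −2 the manganese centre must be in the +3 oxidation state.
Group 7 minus oxidation state 3 gives a d⁴ configuration.
The spin state decides the count: Hydroxide is a weak-field ligand for a first-row metal, so the complex is high-spin.
An octahedral high-spin d⁴ ion is t₂g³e_g¹, giving 4 unpaired electrons.

4 unpaired electrons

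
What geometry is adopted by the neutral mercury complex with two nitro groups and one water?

trigonal planar

Each nitro (N-bound nitrite) is −1; water is neutral; balancing the 0 overall charge requires Hg(II).
Group 12 minus oxidation state 2 gives a d¹⁰ configuration.
Coordination number: 3.
Three ligands around a d¹⁰ centre minimise repulsion in a trigonal-planar arrangement.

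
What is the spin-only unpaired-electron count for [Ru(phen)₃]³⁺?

1

Ligand charges: 1,10-phenanthroline is neutral. With an overall charge of +3 the ruthenium centre must be in the +3 oxidation state.
Ru sits in group 8, so the d-electron count is 8 − 3 = 5.
Counting donor atoms: 3×1,10-phenanthroline (bidentate) → 6 donors. Coordination number = 6.
The spin state decides the count: a 4d ion has a large Δₒ and is invariably low-spin.
An octahedral low-spin d⁵ ion is t₂g⁵e_g⁰, giving 1 unpaired electron.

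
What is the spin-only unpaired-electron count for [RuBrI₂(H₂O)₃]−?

Ligand charges: each bromide is −1; each iodide is −1; water is neutral. With an overall charge of −1 the ruthenium centre must be in the +2 oxidation state.
Ru sits in group 8, so the d-electron count is 8 − 2 = 6.
The spin state decides the count: a 4d ion has a large Δₒ and is invariably low-spin.
An octahedral low-spin d⁶ ion is t₂g⁶e_g⁰, giving 0 unpaired electrons.

0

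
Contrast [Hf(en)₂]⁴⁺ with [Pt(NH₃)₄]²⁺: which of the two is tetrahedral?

For [Hf(en)₂]⁴⁺: Summing ligand charges against the +4 overall charge gives an oxidation state of +4 for hafnium. Group 4 minus oxidation state 4 gives a d⁰ configuration. A d⁰ ion has no crystal-field stabilisation preference between square planar and tetrahedral, so four ligands adopt the sterically favoured tetrahedral geometry. → tetrahedral.
For [Pt(NH₃)₄]²⁺: Ammonia is neutral; balancing the +2 overall charge requires Pt(II). Platinum is a group-10 element; Pt(II) is therefore d⁸. A 5d d⁸ ion has a large crystal-field splitting; square planar leaves the high-energy d_{x²−y²} orbital empty and maximises CFSE. → square planar.

[Hf(en)₂]⁴⁺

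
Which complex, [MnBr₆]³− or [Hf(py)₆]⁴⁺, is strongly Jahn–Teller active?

[MnBr₆]³−

[MnBr₆]³−: Summing ligand charges against the −3 overall charge gives an oxidation state of +3 for manganese. Mn sits in group 7, so the d-electron count is 7 − 3 = 4. Bromide is a weak-field ligand for a first-row metal, so the complex is high-spin. The t₂g³e_g¹ (high-spin) configuration has an unevenly filled e_g set; the Jahn–Teller theorem predicts a tetragonal distortion (typically axial elongation) to lift the degeneracy.
[Hf(py)₆]⁴⁺: Summing ligand charges against the +4 overall charge gives an oxidation state of +4 for hafnium. Group 4 minus oxidation state 4 gives a d⁰ configuration. The d⁰ configuration leaves the e_g set evenly filled (or empty) — no strong Jahn–Teller driving force.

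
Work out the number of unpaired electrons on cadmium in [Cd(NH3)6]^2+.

Ligand charges: ammonia is neutral. With an overall charge of +2 the cadmium centre must be in the +2 oxidation state.
Group 12 minus oxidation state 2 gives a d¹⁰ configuration.
In an octahedral field the d¹⁰ configuration is t₂g⁶e_g⁴, giving 0 unpaired electrons.

0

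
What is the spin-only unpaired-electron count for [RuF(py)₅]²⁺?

Each fluoride is −1; pyridine is neutral; balancing the +2 overall charge requires Ru(III).
Ruthenium is a group-8 element; Ru(III) is therefore d⁵.
The spin state decides the count: a 4d ion has a large Δₒ and is invariably low-spin.
An octahedral low-spin d⁵ ion is t₂g⁵e_g⁰, giving 1 unpaired electron.

1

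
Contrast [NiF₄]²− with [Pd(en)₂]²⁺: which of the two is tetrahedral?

For [NiF₄]²−: Summing ligand charges against the −2 overall charge gives an oxidation state of +2 for nickel. Group 10 minus oxidation state 2 gives a d⁸ configuration. Fluoride is a weak-field ligand. With weak-field ligands the CFSE gain from square planar is small, so a 3d d⁸ ion takes the sterically preferred tetrahedral geometry. → tetrahedral.
For [Pd(en)₂]²⁺: Summing ligand charges against the +2 overall charge gives an oxidation state of +2 for palladium. Pd sits in group 10, so the d-electron count is 10 − 2 = 8. A 4d d⁸ ion has a large crystal-field splitting; square planar leaves the high-energy d_{x²−y²} orbital empty and maximises CFSE. → square planar.

[NiF₄]²−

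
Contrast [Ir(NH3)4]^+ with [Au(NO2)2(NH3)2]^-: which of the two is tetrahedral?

For [Ir(NH3)4]^+: Ligand charges: ammonia is neutral. With an overall charge of +1 the iridium centre must be in the +1 oxidation state. Iridium is a group-9 element; Ir(I) is therefore d⁸. A 5d d⁸ ion has a large crystal-field splitting; square planar leaves the high-energy d_{x²−y²} orbital empty and maximises CFSE. → square planar.
For [Au(NO2)2(NH3)2]^-: Ligand charges: each nitro (N-bound nitrite) is −1; ammonia is neutral. With an overall charge of −1 the gold centre must be in the +1 oxidation state. Gold is a group-11 element; Au(I) is therefore d¹⁰. A d¹⁰ ion has no crystal-field stabilisation preference between square planar and tetrahedral, so four ligands adopt the sterically favoured tetrahedral geometry. → tetrahedral.

[Au(NO2)2(NH3)2]^-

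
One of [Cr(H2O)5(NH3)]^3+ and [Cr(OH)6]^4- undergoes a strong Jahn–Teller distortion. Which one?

[Cr(H2O)5(NH3)]^3+: Summing ligand charges against the +3 overall charge gives an oxidation state of +3 for chromium. Cr sits in group 6, so the d-electron count is 6 − 3 = 3. The d³ configuration leaves the e_g set evenly filled (or empty) — no strong Jahn–Teller driving force.
[Cr(OH)6]^4-: Summing ligand charges against the −4 overall charge gives an oxidation state of +2 for chromium. Cr sits in group 6, so the d-electron count is 6 − 2 = 4. Hydroxide is a weak-field ligand for a first-row metal, so the complex is high-spin. The t₂g³e_g¹ (high-spin) configuration has an unevenly filled e_g set; the Jahn–Teller theorem predicts a tetragonal distortion (typically axial elongation) to lift the degeneracy.

[Cr(OH)6]^4-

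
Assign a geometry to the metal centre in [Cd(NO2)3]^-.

Summing ligand charges against the −1 overall charge gives an oxidation state of +2 for cadmium.
Cd sits in group 12, so the d-electron count is 12 − 2 = 10.
With 3 monodentate ligands the coordination number is 3.
Three ligands around a d¹⁰ centre minimise repulsion in a trigonal-planar arrangement.

trigonal planar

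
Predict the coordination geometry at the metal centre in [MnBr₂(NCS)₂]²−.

Each bromide is −1; each isothiocyanate is −1; balancing the −2 overall charge requires Mn(II).
Mn sits in group 7, so the d-electron count is 7 − 2 = 5.
Coordination number: 4.
Bromide and isothiocyanate are weak-field ligands.
A high-spin d⁵ ion has zero CFSE in either geometry, so four ligands adopt the sterically favoured tetrahedral geometry.

tetrahedral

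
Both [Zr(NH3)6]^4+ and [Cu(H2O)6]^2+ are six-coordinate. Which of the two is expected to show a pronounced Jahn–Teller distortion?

[Zr(NH3)6]^4+: Ligand charges: ammonia is neutral. With an overall charge of +4 the zirconium centre must be in the +4 oxidation state. Group 4 minus oxidation state 4 gives a d⁰ configuration. The d⁰ configuration leaves the e_g set evenly filled (or empty) — no strong Jahn–Teller driving force.
[Cu(H2O)6]^2+: Ligand charges: water is neutral. With an overall charge of +2 the copper centre must be in the +2 oxidation state. Copper is a group-11 element; Cu(II) is therefore d⁹. The t₂g⁶e_g³ configuration has an unevenly filled e_g set; the Jahn–Teller theorem predicts a tetragonal distortion (typically axial elongation) to lift the degeneracy.

[Cu(H2O)6]^2+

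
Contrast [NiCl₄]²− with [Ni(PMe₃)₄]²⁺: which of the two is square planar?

For [NiCl₄]²−: Ligand charges: each chloride is −1. With an overall charge of −2 the nickel centre must be in the +2 oxidation state. Nickel is a group-10 element; Ni(II) is therefore d⁸. Chloride is a weak-field ligand. With weak-field ligands the CFSE gain from square planar is small, so a 3d d⁸ ion takes the sterically preferred tetrahedral geometry. → tetrahedral.
For [Ni(PMe₃)₄]²⁺: Ligand charges: trimethylphosphine is neutral. With an overall charge of +2 the nickel centre must be in the +2 oxidation state. Ni sits in group 10, so the d-electron count is 10 − 2 = 8. Trimethylphosphine is a strong-field ligand (high in the spectrochemical series). A 3d d⁸ ion with strong-field ligands gains enough CFSE to favour square planar over tetrahedral. → square planar.

[Ni(PMe₃)₄]²⁺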